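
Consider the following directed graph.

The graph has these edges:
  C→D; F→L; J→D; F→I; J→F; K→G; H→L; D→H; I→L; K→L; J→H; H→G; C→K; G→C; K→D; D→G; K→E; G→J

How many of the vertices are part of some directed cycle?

6

A vertex is on a directed cycle iff it belongs to a strongly connected component of size ≥ 2 (or has a self-loop).
The vertices on cycles are {C, D, G, H, J, K} — 6 in total.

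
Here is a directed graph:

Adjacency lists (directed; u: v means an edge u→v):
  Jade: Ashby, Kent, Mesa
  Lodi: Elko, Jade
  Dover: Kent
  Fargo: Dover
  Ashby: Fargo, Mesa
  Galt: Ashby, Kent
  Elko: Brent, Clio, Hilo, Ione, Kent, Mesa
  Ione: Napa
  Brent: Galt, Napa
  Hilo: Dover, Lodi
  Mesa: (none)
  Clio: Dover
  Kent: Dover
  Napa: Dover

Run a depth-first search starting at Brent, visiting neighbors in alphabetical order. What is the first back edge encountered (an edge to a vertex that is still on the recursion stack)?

DFS from Brent (visiting neighbors in alphabetical order); mark gray on enter, black on exit:
Brent gray
  Galt gray
    Ashby gray
      Fargo gray
        Dover gray
          Kent gray
            Kent→Dover: Dover is gray → back edge
First back edge: Kent → Dover.

Kent->Dover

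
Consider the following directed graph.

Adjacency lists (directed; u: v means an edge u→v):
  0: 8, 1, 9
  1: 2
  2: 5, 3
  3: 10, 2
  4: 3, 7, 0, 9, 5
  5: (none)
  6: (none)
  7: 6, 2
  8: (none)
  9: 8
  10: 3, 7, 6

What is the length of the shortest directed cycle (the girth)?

For each vertex v, BFS finds the shortest path from v back to v.
The shortest such closed walk is 3 → 2 → 3, length 2.

2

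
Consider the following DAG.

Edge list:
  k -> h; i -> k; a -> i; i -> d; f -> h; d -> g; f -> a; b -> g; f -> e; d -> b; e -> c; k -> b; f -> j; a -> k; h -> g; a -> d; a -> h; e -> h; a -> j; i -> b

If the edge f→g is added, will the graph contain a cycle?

No

Adding f→g creates a cycle iff g can already reach f.
Explore from g: no path reaches f. The graph stays acyclic.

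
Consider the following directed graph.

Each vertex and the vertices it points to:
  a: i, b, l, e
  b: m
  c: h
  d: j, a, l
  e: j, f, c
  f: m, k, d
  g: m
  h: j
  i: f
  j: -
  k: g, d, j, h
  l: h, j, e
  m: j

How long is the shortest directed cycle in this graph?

4

For each vertex v, BFS finds the shortest path from v back to v.
The shortest such closed walk is a → e → f → d → a, length 4.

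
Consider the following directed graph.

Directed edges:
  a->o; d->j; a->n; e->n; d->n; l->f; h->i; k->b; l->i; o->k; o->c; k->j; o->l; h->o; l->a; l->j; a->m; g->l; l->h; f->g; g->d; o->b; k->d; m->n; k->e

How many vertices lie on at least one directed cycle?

A vertex is on a directed cycle iff it belongs to a strongly connected component of size ≥ 2 (or has a self-loop).
The vertices on cycles are {a, f, g, h, l, o} — 6 in total.

6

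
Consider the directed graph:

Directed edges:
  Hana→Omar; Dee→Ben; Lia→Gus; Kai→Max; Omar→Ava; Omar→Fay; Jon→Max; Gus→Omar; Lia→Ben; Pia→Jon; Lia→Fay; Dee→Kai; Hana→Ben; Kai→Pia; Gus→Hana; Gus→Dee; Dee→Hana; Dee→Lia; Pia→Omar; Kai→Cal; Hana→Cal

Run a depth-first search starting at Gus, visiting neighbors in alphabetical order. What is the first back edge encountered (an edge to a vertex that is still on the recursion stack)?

DFS from Gus (visiting neighbors in alphabetical order); mark gray on enter, black on exit:
Gus gray
  Dee gray
    Ben gray
    Ben black
    Hana gray
      Hana→Ben: Ben black — skip
      Cal gray
      Cal black
      Omar gray
        Ava gray
        Ava black
        Fay gray
        Fay black
      Omar black
    Hana black
    Kai gray
      Kai→Cal: Cal black — skip
      Max gray
      Max black
      Pia gray
        Jon gray
          Jon→Max: Max black — skip
        Jon black
        Pia→Omar: Omar black — skip
      Pia black
    Kai black
    Lia gray
      Lia→Ben: Ben black — skip
      Lia→Fay: Fay black — skip
      Lia→Gus: Gus is gray → back edge
First back edge: Lia → Gus.

Lia→Gus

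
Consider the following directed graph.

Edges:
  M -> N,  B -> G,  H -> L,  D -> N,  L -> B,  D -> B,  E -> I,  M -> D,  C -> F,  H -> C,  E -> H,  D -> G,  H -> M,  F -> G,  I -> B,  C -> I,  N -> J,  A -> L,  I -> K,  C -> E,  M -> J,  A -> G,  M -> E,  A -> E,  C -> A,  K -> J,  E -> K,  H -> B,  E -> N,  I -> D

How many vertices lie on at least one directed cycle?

5

A vertex is on a directed cycle iff it belongs to a strongly connected component of size ≥ 2 (or has a self-loop).
The vertices on cycles are {A, C, E, H, M} — 5 in total.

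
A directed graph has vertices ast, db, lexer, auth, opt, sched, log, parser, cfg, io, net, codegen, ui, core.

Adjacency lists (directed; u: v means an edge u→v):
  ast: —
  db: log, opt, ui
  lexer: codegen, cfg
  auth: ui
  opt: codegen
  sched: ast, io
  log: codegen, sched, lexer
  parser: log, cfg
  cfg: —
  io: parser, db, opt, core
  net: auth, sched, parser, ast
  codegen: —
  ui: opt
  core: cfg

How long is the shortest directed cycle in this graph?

For each vertex v, BFS finds the shortest path from v back to v.
The shortest such closed walk is sched → io → db → log → sched, length 4.

4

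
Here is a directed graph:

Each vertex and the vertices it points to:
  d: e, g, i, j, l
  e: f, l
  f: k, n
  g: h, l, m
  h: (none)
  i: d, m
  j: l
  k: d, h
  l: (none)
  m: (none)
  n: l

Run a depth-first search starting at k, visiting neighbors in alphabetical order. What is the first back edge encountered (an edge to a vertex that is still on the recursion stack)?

f->k

DFS from k (visiting neighbors in alphabetical order); mark gray on enter, black on exit:
k gray
  d gray
    e gray
      f gray
        f→k: k is gray → back edge
First back edge: f → k.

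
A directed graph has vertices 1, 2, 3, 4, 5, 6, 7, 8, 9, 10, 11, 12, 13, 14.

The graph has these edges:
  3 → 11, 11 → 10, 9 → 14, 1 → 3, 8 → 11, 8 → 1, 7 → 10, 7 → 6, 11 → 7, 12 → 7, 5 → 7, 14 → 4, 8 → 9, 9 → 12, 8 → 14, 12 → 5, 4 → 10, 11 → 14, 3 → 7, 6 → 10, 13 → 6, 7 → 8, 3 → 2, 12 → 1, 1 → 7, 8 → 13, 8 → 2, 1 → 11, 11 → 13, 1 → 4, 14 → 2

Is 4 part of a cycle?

No

4 lies on a cycle iff there is a path from 4 back to itself.
Exploring from 4, it never reaches itself; equivalently, its strongly connected component is a singleton.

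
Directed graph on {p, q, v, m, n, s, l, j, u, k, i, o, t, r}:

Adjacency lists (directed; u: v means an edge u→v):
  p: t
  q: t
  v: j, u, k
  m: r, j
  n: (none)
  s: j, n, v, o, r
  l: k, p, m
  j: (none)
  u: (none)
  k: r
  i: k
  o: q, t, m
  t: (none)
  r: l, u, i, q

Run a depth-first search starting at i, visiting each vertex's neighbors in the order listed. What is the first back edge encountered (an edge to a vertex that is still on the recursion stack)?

DFS from i (visiting each vertex's neighbors in the order listed); mark gray on enter, black on exit:
i gray
  k gray
    r gray
      l gray
        l→k: k is gray → back edge
First back edge: l → k.

l→k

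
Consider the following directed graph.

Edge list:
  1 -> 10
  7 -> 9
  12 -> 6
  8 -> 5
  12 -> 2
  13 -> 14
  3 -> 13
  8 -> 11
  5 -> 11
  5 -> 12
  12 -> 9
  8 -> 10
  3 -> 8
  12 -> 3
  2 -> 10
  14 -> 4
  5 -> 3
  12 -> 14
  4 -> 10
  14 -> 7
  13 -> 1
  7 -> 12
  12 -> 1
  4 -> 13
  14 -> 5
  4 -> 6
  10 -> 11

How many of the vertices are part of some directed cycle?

8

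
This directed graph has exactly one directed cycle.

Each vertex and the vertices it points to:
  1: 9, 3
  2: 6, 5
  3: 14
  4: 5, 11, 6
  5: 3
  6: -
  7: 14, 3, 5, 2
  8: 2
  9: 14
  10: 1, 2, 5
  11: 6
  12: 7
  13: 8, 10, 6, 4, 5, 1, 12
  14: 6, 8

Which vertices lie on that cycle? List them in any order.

2, 3, 5, 8, 14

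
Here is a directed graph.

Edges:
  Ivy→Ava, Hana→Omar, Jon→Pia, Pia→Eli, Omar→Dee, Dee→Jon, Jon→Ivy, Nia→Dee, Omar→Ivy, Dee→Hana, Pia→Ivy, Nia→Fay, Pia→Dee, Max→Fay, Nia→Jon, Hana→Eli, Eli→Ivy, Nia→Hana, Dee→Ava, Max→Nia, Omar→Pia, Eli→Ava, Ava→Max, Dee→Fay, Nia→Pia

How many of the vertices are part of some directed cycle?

A vertex is on a directed cycle iff it belongs to a strongly connected component of size ≥ 2 (or has a self-loop).
The vertices on cycles are {Ava, Dee, Eli, Ivy, Jon, Max, Nia, Pia, Hana, Omar} — 10 in total.

10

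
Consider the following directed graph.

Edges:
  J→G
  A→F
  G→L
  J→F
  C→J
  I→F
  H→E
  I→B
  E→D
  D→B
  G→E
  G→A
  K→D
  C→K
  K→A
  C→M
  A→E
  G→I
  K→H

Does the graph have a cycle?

No

DFS with white/gray/black marking, starting from E:
E gray
  D gray
    B gray
    B black
  D black
E black
I gray
  F gray
  F black
  I→B: B black — skip
I black
J gray
  J→F: F black — skip
  G gray
    A gray
      A→E: E black — skip
      A→F: F black — skip
    A black
    G→I: I black — skip
    L gray
    L black
    G→E: E black — skip
  G black
J black
M gray
M black
H gray
  H→E: E black — skip
H black
K gray
  K→D: D black — skip
  K→H: H black — skip
  K→A: A black — skip
K black
C gray
  C→J: J black — skip
  C→M: M black — skip
  C→K: K black — skip
C black
Every edge goes to a white or black vertex — no back edge, so the graph is acyclic.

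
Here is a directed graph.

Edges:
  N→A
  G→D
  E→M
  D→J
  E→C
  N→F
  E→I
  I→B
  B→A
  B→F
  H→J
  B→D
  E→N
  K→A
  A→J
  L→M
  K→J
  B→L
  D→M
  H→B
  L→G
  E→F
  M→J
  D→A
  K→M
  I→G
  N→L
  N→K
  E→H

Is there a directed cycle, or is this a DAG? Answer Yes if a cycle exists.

No

DFS with white/gray/black marking, starting from I:
I gray
  B gray
    A gray
      J gray
      J black
    A black
    F gray
    F black
    D gray
      M gray
        M→J: J black — skip
      M black
      D→J: J black — skip
      D→A: A black — skip
    D black
    L gray
      G gray
        G→D: D black — skip
      G black
      L→M: M black — skip
    L black
  B black
  I→G: G black — skip
I black
H gray
  H→B: B black — skip
  H→J: J black — skip
H black
E gray
  E→M: M black — skip
  E→I: I black — skip
  E→F: F black — skip
  C gray
  C black
  N gray
    N→L: L black — skip
    N→F: F black — skip
    N→A: A black — skip
    K gray
      K→M: M black — skip
      K→A: A black — skip
      K→J: J black — skip
    K black
  N black
  E→H: H black — skip
E black
Every edge goes to a white or black vertex — no back edge, so the graph is acyclic.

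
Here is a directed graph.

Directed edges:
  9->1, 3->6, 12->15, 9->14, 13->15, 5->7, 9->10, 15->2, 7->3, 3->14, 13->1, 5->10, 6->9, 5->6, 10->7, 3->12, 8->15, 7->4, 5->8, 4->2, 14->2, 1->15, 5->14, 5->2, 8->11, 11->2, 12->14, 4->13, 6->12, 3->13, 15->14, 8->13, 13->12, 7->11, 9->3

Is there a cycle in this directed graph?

Yes

DFS with white/gray/black marking, starting from 3:
3 gray
  14 gray
    2 gray
    2 black
  14 black
  13 gray
    12 gray
      12→14: 14 black — skip
      15 gray
        15→14: 14 black — skip
        15→2: 2 black — skip
      15 black
    12 black
    13→15: 15 black — skip
    1 gray
      1→15: 15 black — skip
    1 black
  13 black
  6 gray
    9 gray
      9→3: 3 is gray → back edge
Back edge found, so a cycle exists: 3 → 6 → 9 → 3.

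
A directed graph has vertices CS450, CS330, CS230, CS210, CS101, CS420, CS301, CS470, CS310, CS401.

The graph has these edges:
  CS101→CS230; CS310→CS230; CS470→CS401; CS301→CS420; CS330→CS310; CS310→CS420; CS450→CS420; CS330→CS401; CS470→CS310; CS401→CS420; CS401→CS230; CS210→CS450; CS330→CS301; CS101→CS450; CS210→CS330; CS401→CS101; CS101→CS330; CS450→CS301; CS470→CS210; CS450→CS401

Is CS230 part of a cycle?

CS230 lies on a cycle iff there is a path from CS230 back to itself.
Exploring from CS230, it never reaches itself; equivalently, its strongly connected component is a singleton.

No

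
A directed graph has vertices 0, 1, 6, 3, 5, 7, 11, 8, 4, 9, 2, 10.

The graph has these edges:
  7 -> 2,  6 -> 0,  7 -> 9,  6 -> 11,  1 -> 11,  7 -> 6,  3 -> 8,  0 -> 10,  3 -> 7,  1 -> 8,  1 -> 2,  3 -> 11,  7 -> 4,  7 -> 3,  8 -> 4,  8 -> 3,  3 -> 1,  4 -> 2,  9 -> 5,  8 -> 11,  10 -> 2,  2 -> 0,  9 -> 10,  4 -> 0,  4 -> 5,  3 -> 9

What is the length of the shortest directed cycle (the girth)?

2

For each vertex v, BFS finds the shortest path from v back to v.
The shortest such closed walk is 7 → 3 → 7, length 2.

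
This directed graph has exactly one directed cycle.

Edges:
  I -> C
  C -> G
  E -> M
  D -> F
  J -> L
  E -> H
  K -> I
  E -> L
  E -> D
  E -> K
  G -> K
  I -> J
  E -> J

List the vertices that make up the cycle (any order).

C, G, I, K

DFS with gray/black marking from K:
K gray
  I gray
    C gray
      G gray
        G→K: K is gray → back edge
Back edge closes the cycle K → I → C → G → K; its vertices are {C, G, I, K}.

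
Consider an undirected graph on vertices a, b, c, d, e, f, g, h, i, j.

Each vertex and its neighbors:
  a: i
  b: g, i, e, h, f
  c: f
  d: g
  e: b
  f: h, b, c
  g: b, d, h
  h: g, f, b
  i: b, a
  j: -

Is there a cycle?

DFS, tracking each vertex's parent; an edge to a visited non-parent vertex closes a cycle.
Start from g:
visit g (parent –)
  visit b (parent g)
    b–g: parent, skip
    visit i (parent b)
      i–b: parent, skip
      visit a (parent i)
        a–i: parent, skip
    visit e (parent b)
      e–b: parent, skip
    visit h (parent b)
      h–g: g visited and ≠ parent → cycle
Cycle: g – b – h – g.

Yes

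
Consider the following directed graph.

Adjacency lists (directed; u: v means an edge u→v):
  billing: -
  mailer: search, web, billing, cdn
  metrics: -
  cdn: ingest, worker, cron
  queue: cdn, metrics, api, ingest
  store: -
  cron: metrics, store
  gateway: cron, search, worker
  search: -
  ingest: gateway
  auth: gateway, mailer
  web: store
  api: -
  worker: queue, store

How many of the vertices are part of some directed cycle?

A vertex is on a directed cycle iff it belongs to a strongly connected component of size ≥ 2 (or has a self-loop).
The vertices on cycles are {cdn, queue, ingest, worker, gateway} — 5 in total.

5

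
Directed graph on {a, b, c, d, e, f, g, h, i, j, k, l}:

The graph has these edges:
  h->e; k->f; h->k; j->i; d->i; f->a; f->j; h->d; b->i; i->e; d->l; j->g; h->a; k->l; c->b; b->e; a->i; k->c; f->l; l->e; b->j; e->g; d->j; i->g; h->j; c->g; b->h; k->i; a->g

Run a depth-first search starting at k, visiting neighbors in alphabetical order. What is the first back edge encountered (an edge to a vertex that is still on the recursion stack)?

h->k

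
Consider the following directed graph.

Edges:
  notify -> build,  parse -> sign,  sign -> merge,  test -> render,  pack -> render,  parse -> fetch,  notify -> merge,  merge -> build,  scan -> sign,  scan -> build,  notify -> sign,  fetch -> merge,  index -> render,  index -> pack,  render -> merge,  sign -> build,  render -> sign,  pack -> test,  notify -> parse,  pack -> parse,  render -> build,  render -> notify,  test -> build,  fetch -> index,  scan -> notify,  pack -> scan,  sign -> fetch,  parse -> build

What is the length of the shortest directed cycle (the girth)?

4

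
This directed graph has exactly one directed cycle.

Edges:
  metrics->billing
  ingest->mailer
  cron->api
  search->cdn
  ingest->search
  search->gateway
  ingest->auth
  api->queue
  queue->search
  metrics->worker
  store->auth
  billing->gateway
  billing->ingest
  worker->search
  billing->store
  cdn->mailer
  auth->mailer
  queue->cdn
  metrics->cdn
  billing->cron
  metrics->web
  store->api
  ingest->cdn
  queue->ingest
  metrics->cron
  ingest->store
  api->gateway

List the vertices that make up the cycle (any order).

api, queue, store, ingest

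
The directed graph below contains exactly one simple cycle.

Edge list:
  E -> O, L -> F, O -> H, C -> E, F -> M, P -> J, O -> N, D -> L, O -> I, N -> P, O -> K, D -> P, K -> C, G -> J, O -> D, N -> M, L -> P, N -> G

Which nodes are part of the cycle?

DFS with gray/black marking from O:
O gray
  N gray
    P gray
      J gray
      J black
    P black
    M gray
    M black
    G gray
      G→J: J black — skip
    G black
  N black
  I gray
  I black
  H gray
  H black
  K gray
    C gray
      E gray
        E→O: O is gray → back edge
Back edge closes the cycle O → K → C → E → O; its vertices are {C, E, K, O}.

C, E, K, O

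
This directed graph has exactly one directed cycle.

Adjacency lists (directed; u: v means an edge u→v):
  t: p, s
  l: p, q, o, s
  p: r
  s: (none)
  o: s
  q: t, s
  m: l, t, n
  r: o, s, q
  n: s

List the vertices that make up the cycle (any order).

DFS with gray/black marking from t:
t gray
  p gray
    r gray
      o gray
        s gray
        s black
      o black
      r→s: s black — skip
      q gray
        q→t: t is gray → back edge
Back edge closes the cycle t → p → r → q → t; its vertices are {p, q, r, t}.

p, q, r, t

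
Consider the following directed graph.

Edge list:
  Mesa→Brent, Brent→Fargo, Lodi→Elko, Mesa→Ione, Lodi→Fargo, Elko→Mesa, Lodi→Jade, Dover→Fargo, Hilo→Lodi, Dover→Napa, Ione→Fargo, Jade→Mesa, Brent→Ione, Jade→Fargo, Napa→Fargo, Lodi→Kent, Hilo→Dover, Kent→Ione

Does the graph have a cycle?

No

DFS with white/gray/black marking, starting from Hilo:
Hilo gray
  Lodi gray
    Kent gray
      Ione gray
        Fargo gray
        Fargo black
      Ione black
    Kent black
    Lodi→Fargo: Fargo black — skip
    Elko gray
      Mesa gray
        Brent gray
          Brent→Fargo: Fargo black — skip
          Brent→Ione: Ione black — skip
        Brent black
        Mesa→Ione: Ione black — skip
      Mesa black
    Elko black
    Jade gray
      Jade→Mesa: Mesa black — skip
      Jade→Fargo: Fargo black — skip
    Jade black
  Lodi black
  Dover gray
    Dover→Fargo: Fargo black — skip
    Napa gray
      Napa→Fargo: Fargo black — skip
    Napa black
  Dover black
Hilo black
Every edge goes to a white or black vertex — no back edge, so the graph is acyclic.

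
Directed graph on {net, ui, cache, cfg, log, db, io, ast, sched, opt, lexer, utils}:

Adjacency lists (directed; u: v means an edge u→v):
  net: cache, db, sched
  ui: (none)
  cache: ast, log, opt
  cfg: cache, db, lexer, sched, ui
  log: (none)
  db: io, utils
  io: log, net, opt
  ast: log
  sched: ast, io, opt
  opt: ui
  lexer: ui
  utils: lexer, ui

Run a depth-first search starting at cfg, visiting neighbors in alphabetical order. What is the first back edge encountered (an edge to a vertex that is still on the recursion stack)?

net→db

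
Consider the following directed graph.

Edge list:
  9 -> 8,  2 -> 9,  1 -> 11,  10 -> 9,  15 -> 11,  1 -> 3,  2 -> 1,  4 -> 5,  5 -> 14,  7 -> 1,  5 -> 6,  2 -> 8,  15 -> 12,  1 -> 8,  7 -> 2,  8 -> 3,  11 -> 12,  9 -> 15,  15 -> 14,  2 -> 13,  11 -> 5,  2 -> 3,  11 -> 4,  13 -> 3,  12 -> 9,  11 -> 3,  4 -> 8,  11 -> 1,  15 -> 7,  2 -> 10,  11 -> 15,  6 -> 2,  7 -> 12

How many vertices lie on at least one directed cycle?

A vertex is on a directed cycle iff it belongs to a strongly connected component of size ≥ 2 (or has a self-loop).
The vertices on cycles are {1, 2, 4, 5, 6, 7, 9, 10, 11, 12, 15} — 11 in total.

11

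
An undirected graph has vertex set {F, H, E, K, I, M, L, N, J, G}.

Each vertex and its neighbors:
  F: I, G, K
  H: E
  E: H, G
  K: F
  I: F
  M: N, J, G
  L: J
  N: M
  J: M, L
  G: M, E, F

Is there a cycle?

No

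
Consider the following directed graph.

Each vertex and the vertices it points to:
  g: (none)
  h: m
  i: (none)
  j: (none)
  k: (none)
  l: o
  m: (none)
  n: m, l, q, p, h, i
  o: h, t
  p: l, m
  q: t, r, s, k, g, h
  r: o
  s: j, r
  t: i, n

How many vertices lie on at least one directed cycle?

A vertex is on a directed cycle iff it belongs to a strongly connected component of size ≥ 2 (or has a self-loop).
The vertices on cycles are {l, n, o, p, q, r, s, t} — 8 in total.

8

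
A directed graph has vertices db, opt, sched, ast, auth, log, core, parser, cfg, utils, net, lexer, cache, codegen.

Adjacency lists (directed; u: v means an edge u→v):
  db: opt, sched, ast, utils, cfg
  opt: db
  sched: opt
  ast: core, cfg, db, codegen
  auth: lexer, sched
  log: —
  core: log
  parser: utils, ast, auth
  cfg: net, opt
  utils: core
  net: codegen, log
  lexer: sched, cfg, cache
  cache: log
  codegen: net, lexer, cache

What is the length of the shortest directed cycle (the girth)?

2

For each vertex v, BFS finds the shortest path from v back to v.
The shortest such closed walk is ast → db → ast, length 2.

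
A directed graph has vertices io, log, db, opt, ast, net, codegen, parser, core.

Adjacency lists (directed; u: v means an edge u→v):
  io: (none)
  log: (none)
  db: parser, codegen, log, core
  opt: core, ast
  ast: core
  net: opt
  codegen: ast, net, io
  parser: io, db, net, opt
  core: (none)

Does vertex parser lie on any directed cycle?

parser is on a cycle iff parser can reach itself via ≥1 edge.
parser → db → parser — yes.

Yes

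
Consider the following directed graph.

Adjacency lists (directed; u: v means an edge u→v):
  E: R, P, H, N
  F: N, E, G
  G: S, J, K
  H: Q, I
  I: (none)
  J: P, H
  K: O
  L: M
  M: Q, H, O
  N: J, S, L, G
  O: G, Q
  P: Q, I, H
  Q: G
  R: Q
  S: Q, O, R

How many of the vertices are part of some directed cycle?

9

A vertex is on a directed cycle iff it belongs to a strongly connected component of size ≥ 2 (or has a self-loop).
The vertices on cycles are {G, H, J, K, O, P, Q, R, S} — 9 in total.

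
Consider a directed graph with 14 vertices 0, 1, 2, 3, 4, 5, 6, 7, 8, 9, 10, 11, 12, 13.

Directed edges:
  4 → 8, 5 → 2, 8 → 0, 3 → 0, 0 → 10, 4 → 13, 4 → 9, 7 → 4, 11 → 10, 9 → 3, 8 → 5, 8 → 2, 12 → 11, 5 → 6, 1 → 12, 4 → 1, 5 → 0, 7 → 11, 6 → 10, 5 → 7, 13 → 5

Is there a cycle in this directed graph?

Yes

DFS with white/gray/black marking, starting from 11:
11 gray
  10 gray
  10 black
11 black
0 gray
  0→10: 10 black — skip
0 black
1 gray
  12 gray
    12→11: 11 black — skip
  12 black
1 black
2 gray
2 black
3 gray
  3→0: 0 black — skip
3 black
4 gray
  4→1: 1 black — skip
  9 gray
    9→3: 3 black — skip
  9 black
  8 gray
    8→2: 2 black — skip
    8→0: 0 black — skip
    5 gray
      7 gray
        7→4: 4 is gray → back edge
Back edge found, so a cycle exists: 4 → 8 → 5 → 7 → 4.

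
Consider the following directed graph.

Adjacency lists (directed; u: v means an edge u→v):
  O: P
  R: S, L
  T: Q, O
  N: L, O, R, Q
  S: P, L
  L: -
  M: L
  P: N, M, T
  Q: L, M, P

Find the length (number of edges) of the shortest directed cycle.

3

For each vertex v, BFS finds the shortest path from v back to v.
The shortest such closed walk is Q → P → T → Q, length 3.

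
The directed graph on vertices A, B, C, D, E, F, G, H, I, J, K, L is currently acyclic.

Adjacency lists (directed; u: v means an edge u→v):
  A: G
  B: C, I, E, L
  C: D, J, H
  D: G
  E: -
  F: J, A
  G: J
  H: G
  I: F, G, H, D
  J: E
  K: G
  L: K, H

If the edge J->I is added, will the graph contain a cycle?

Yes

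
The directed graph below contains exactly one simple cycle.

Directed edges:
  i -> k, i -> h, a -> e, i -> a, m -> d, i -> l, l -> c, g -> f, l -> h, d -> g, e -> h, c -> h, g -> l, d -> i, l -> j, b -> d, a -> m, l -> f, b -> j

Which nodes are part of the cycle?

DFS with gray/black marking from d:
d gray
  g gray
    l gray
      j gray
      j black
      c gray
        h gray
        h black
      c black
      l→h: h black — skip
      f gray
      f black
    l black
    g→f: f black — skip
  g black
  i gray
    i→l: l black — skip
    i→h: h black — skip
    k gray
    k black
    a gray
      e gray
        e→h: h black — skip
      e black
      m gray
        m→d: d is gray → back edge
Back edge closes the cycle d → i → a → m → d; its vertices are {a, d, i, m}.

a, d, i, m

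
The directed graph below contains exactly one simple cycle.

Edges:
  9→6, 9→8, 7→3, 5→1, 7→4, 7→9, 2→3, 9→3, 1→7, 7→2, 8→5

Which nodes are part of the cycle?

1, 5, 7, 8, 9

DFS with gray/black marking from 8:
8 gray
  5 gray
    1 gray
      7 gray
        3 gray
        3 black
        9 gray
          9→8: 8 is gray → back edge
Back edge closes the cycle 8 → 5 → 1 → 7 → 9 → 8; its vertices are {1, 5, 7, 8, 9}.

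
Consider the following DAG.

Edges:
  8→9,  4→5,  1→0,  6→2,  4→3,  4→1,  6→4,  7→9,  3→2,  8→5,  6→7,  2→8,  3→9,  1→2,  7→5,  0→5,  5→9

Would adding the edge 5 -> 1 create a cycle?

Adding 5→1 creates a cycle iff 1 can already reach 5.
Path from 1: 1 → 0 → 5.
So 1 → … → 5 → 1 is a cycle.

Yes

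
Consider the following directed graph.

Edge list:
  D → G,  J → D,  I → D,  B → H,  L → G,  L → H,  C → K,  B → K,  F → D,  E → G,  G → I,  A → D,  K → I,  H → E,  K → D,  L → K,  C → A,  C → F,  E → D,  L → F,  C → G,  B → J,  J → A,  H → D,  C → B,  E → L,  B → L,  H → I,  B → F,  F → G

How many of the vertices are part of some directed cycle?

A vertex is on a directed cycle iff it belongs to a strongly connected component of size ≥ 2 (or has a self-loop).
The vertices on cycles are {D, E, G, H, I, L} — 6 in total.

6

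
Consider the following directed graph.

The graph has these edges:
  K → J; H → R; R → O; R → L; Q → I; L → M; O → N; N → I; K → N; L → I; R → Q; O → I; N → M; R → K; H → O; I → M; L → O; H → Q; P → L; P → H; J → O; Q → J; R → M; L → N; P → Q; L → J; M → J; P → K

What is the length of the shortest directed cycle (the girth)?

4

For each vertex v, BFS finds the shortest path from v back to v.
The shortest such closed walk is J → O → N → M → J, length 4.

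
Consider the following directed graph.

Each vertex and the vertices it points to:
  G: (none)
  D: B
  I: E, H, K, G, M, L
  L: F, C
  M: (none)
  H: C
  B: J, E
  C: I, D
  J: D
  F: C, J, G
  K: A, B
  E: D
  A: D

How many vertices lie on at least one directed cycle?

9

A vertex is on a directed cycle iff it belongs to a strongly connected component of size ≥ 2 (or has a self-loop).
The vertices on cycles are {B, C, D, E, F, H, I, J, L} — 9 in total.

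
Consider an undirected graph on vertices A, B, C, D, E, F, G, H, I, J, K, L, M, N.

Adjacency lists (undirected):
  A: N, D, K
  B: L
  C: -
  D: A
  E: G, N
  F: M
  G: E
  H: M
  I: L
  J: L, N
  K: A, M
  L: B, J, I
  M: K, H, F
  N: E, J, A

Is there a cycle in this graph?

No

DFS, tracking each vertex's parent; an edge to a visited non-parent vertex closes a cycle.
Start from B:
visit B (parent –)
  visit L (parent B)
    L–B: parent, skip
    visit J (parent L)
      J–L: parent, skip
      visit N (parent J)
        visit E (parent N)
          visit G (parent E)
            G–E: parent, skip
          E–N: parent, skip
        N–J: parent, skip
        visit A (parent N)
          A–N: parent, skip
          visit D (parent A)
            D–A: parent, skip
          visit K (parent A)
            K–A: parent, skip
            visit M (parent K)
              M–K: parent, skip
              visit H (parent M)
                H–M: parent, skip
              visit F (parent M)
                F–M: parent, skip
    visit I (parent L)
      I–L: parent, skip
visit C (parent –)
No non-parent visited neighbor found — the graph is a forest.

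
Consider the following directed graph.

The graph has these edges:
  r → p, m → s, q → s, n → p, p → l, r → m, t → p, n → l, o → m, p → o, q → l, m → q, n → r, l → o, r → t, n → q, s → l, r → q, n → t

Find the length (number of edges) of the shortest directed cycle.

For each vertex v, BFS finds the shortest path from v back to v.
The shortest such closed walk is m → q → l → o → m, length 4.

4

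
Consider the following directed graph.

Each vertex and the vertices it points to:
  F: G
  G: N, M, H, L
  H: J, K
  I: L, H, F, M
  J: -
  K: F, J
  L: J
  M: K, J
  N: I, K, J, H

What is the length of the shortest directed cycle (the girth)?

For each vertex v, BFS finds the shortest path from v back to v.
The shortest such closed walk is G → H → K → F → G, length 4.

4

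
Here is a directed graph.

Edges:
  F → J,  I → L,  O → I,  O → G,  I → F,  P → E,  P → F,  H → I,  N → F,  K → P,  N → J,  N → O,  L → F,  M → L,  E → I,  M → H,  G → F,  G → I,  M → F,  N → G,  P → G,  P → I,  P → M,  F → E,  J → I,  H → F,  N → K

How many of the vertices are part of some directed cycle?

5

A vertex is on a directed cycle iff it belongs to a strongly connected component of size ≥ 2 (or has a self-loop).
The vertices on cycles are {E, F, I, J, L} — 5 in total.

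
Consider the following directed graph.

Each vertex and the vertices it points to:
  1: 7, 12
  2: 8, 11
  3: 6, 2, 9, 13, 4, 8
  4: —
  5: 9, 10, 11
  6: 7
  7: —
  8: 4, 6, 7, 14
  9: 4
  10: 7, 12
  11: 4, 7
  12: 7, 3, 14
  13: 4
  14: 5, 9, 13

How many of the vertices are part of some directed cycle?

A vertex is on a directed cycle iff it belongs to a strongly connected component of size ≥ 2 (or has a self-loop).
The vertices on cycles are {2, 3, 5, 8, 10, 12, 14} — 7 in total.

7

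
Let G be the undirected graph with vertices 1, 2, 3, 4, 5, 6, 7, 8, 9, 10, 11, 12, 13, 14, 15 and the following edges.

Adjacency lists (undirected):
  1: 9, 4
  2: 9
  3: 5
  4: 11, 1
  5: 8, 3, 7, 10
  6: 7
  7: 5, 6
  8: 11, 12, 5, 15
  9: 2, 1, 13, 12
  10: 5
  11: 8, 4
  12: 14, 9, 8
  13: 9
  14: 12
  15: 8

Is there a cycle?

DFS, tracking each vertex's parent; an edge to a visited non-parent vertex closes a cycle.
Start from 8:
visit 8 (parent –)
  visit 11 (parent 8)
    11–8: parent, skip
    visit 4 (parent 11)
      4–11: parent, skip
      visit 1 (parent 4)
        visit 9 (parent 1)
          visit 2 (parent 9)
            2–9: parent, skip
          9–1: parent, skip
          visit 13 (parent 9)
            13–9: parent, skip
          visit 12 (parent 9)
            visit 14 (parent 12)
              14–12: parent, skip
            12–9: parent, skip
            12–8: 8 visited and ≠ parent → cycle
Cycle: 8 – 11 – 4 – 1 – 9 – 12 – 8.

Yes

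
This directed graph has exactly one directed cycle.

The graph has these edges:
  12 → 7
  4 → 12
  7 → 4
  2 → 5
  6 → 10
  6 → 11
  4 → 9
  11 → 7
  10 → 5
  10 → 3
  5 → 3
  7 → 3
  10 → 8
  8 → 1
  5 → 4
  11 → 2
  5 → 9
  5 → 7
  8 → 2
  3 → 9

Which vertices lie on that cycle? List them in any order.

4, 7, 12

DFS with gray/black marking from 7:
7 gray
  3 gray
    9 gray
    9 black
  3 black
  4 gray
    4→9: 9 black — skip
    12 gray
      12→7: 7 is gray → back edge
Back edge closes the cycle 7 → 4 → 12 → 7; its vertices are {4, 7, 12}.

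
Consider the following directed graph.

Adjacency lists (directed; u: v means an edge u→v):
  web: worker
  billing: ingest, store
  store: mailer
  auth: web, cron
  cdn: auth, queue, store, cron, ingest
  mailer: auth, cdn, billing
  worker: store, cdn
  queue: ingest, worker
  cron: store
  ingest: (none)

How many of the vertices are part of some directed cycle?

A vertex is on a directed cycle iff it belongs to a strongly connected component of size ≥ 2 (or has a self-loop).
The vertices on cycles are {cdn, web, auth, cron, queue, store, mailer, worker, billing} — 9 in total.

9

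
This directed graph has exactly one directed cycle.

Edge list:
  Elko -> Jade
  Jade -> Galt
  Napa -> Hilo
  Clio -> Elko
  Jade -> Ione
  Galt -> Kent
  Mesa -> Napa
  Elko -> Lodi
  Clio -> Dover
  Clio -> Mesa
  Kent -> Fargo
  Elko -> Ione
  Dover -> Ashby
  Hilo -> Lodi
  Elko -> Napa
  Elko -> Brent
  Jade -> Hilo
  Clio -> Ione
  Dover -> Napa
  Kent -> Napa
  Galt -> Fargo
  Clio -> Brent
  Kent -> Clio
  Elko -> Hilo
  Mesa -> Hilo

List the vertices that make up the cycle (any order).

DFS with gray/black marking from Clio:
Clio gray
  Dover gray
    Ashby gray
    Ashby black
    Napa gray
      Hilo gray
        Lodi gray
        Lodi black
      Hilo black
    Napa black
  Dover black
  Elko gray
    Ione gray
    Ione black
    Brent gray
    Brent black
    Jade gray
      Jade→Hilo: Hilo black — skip
      Jade→Ione: Ione black — skip
      Galt gray
        Fargo gray
        Fargo black
        Kent gray
          Kent→Clio: Clio is gray → back edge
Back edge closes the cycle Clio → Elko → Jade → Galt → Kent → Clio; its vertices are {Clio, Elko, Galt, Jade, Kent}.

Clio, Elko, Galt, Jade, Kent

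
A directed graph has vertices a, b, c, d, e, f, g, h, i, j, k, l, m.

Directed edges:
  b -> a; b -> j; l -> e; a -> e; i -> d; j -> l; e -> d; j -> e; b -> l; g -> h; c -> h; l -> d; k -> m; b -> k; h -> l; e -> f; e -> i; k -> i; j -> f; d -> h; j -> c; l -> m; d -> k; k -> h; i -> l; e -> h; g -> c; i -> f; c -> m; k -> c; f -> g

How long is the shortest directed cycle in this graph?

For each vertex v, BFS finds the shortest path from v back to v.
The shortest such closed walk is l → e → i → l, length 3.

3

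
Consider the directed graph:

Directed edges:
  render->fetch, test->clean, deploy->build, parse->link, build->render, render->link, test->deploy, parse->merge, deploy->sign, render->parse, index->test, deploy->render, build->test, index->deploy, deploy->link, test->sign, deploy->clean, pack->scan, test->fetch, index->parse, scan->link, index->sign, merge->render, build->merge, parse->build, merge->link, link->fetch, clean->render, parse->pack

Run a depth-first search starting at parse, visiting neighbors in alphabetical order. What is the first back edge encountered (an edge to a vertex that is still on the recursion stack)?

render→parse

DFS from parse (visiting neighbors in alphabetical order); mark gray on enter, black on exit:
parse gray
  build gray
    merge gray
      link gray
        fetch gray
        fetch black
      link black
      render gray
        render→fetch: fetch black — skip
        render→link: link black — skip
        render→parse: parse is gray → back edge
First back edge: render → parse.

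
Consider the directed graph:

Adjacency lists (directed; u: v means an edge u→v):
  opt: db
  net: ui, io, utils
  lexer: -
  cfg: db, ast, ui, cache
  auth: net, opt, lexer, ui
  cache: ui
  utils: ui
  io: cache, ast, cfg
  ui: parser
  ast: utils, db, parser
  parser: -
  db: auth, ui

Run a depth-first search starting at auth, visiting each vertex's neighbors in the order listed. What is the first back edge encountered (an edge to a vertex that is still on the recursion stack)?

DFS from auth (visiting each vertex's neighbors in the order listed); mark gray on enter, black on exit:
auth gray
  net gray
    ui gray
      parser gray
      parser black
    ui black
    io gray
      cache gray
        cache→ui: ui black — skip
      cache black
      ast gray
        utils gray
          utils→ui: ui black — skip
        utils black
        db gray
          db→auth: auth is gray → back edge
First back edge: db → auth.

db→auth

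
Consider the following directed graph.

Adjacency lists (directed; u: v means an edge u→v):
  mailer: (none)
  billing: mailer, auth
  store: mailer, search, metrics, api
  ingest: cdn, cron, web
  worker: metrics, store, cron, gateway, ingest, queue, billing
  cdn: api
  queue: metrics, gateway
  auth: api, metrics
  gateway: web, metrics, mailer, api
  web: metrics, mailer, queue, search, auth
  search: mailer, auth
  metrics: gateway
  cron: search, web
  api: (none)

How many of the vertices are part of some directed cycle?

A vertex is on a directed cycle iff it belongs to a strongly connected component of size ≥ 2 (or has a self-loop).
The vertices on cycles are {web, auth, queue, search, gateway, metrics} — 6 in total.

6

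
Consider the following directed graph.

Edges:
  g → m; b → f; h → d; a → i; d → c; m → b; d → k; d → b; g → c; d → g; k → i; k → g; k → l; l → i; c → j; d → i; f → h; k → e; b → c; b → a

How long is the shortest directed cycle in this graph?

For each vertex v, BFS finds the shortest path from v back to v.
The shortest such closed walk is d → b → f → h → d, length 4.

4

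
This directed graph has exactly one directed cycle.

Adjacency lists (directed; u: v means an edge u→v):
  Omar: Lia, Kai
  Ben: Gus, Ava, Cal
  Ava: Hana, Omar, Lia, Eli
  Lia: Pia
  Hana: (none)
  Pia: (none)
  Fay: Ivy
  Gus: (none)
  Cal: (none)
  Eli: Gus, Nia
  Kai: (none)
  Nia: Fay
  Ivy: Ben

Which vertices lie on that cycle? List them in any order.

Ava, Ben, Eli, Fay, Ivy, Nia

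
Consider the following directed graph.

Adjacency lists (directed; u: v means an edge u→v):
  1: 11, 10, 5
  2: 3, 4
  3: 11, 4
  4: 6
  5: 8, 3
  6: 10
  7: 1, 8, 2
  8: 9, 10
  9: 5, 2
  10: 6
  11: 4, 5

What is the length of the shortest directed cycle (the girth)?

2

For each vertex v, BFS finds the shortest path from v back to v.
The shortest such closed walk is 10 → 6 → 10, length 2.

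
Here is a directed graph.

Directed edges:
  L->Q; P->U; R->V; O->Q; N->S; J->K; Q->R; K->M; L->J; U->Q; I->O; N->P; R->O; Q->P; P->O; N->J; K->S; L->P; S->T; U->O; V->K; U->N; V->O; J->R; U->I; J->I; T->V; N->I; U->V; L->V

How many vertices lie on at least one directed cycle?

12

A vertex is on a directed cycle iff it belongs to a strongly connected component of size ≥ 2 (or has a self-loop).
The vertices on cycles are {I, J, K, N, O, P, Q, R, S, T, U, V} — 12 in total.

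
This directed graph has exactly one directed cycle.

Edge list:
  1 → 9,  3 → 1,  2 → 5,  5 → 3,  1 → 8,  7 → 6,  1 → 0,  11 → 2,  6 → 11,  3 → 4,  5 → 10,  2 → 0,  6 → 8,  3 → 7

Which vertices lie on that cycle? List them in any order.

2, 3, 5, 6, 7, 11

DFS with gray/black marking from 5:
5 gray
  10 gray
  10 black
  3 gray
    4 gray
    4 black
    7 gray
      6 gray
        8 gray
        8 black
        11 gray
          2 gray
            2→5: 5 is gray → back edge
Back edge closes the cycle 5 → 3 → 7 → 6 → 11 → 2 → 5; its vertices are {2, 3, 5, 6, 7, 11}.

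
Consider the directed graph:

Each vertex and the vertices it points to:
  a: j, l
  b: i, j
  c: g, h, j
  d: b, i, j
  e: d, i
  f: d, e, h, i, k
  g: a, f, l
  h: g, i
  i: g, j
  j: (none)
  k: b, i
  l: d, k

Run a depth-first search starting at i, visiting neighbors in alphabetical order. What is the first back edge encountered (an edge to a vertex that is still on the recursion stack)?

DFS from i (visiting neighbors in alphabetical order); mark gray on enter, black on exit:
i gray
  g gray
    a gray
      j gray
      j black
      l gray
        d gray
          b gray
            b→i: i is gray → back edge
First back edge: b → i.

b->i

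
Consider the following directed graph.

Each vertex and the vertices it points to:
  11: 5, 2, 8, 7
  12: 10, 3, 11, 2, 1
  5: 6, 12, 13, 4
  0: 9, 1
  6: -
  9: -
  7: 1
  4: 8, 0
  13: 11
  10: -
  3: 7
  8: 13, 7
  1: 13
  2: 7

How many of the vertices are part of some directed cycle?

A vertex is on a directed cycle iff it belongs to a strongly connected component of size ≥ 2 (or has a self-loop).
The vertices on cycles are {0, 1, 2, 3, 4, 5, 7, 8, 11, 12, 13} — 11 in total.

11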